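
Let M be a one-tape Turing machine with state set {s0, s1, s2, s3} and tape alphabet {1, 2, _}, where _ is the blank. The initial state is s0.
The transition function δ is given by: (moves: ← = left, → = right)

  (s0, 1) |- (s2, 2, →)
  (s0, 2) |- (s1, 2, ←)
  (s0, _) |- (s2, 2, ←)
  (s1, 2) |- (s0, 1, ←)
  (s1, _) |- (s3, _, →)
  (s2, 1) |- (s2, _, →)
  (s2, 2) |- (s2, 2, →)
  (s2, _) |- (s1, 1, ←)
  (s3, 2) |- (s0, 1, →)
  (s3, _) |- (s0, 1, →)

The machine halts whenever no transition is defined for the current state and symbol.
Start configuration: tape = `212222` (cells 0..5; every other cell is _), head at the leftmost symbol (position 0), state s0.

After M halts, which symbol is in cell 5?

_

state=s0 head=0 tape=_[2]12222__   (s0,2)→(s1,2,←)
state=s1 head=-1 tape=[_]212222__   (s1,_)→(s3,_,→)
state=s3 head=0 tape=_[2]12222__   (s3,2)→(s0,1,→)
state=s0 head=1 tape=_1[1]2222__   (s0,1)→(s2,2,→)
state=s2 head=2 tape=_12[2]222__   (s2,2)→(s2,2,→)
state=s2 head=3 tape=_122[2]22__   (s2,2)→(s2,2,→)
state=s2 head=4 tape=_1222[2]2__   (s2,2)→(s2,2,→)
state=s2 head=5 tape=_12222[2]__   (s2,2)→(s2,2,→)
state=s2 head=6 tape=_122222[_]_   (s2,_)→(s1,1,←)
state=s1 head=5 tape=_12222[2]1_   (s1,2)→(s0,1,←)
state=s0 head=4 tape=_1222[2]11_   (s0,2)→(s1,2,←)
state=s1 head=3 tape=_122[2]211_   (s1,2)→(s0,1,←)
state=s0 head=2 tape=_12[2]1211_   (s0,2)→(s1,2,←)
state=s1 head=1 tape=_1[2]21211_   (s1,2)→(s0,1,←)
state=s0 head=0 tape=_[1]121211_   (s0,1)→(s2,2,→)
state=s2 head=1 tape=_2[1]21211_   (s2,1)→(s2,_,→)
state=s2 head=2 tape=_2_[2]1211_   (s2,2)→(s2,2,→)
state=s2 head=3 tape=_2_2[1]211_   (s2,1)→(s2,_,→)
state=s2 head=4 tape=_2_2_[2]11_   (s2,2)→(s2,2,→)
state=s2 head=5 tape=_2_2_2[1]1_   (s2,1)→(s2,_,→)
state=s2 head=6 tape=_2_2_2_[1]_   (s2,1)→(s2,_,→)
state=s2 head=7 tape=_2_2_2__[_]   (s2,_)→(s1,1,←)
state=s1 head=6 tape=_2_2_2_[_]1   (s1,_)→(s3,_,→)
state=s3 head=7 tape=_2_2_2__[1]
Cell 5 holds _ when M halts.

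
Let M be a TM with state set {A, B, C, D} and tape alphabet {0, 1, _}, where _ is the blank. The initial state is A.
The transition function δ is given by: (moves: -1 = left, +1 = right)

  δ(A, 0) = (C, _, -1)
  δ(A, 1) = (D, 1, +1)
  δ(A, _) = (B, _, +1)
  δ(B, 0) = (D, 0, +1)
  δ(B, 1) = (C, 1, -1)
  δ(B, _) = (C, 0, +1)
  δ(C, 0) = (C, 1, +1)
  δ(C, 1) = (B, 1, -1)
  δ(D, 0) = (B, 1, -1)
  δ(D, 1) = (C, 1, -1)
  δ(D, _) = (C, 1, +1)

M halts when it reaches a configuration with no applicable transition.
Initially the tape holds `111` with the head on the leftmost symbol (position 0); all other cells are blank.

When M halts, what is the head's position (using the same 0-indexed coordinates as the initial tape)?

A | __[1]11   read 1 → write 1, move +1, go to D
D | __1[1]1   read 1 → write 1, move -1, go to C
C | __[1]11   read 1 → write 1, move -1, go to B
B | _[_]111   read _ → write 0, move +1, go to C
C | _0[1]11   read 1 → write 1, move -1, go to B
B | _[0]111   read 0 → write 0, move +1, go to D
D | _0[1]11   read 1 → write 1, move -1, go to C
C | _[0]111   read 0 → write 1, move +1, go to C
C | _1[1]11   read 1 → write 1, move -1, go to B
B | _[1]111   read 1 → write 1, move -1, go to C
C | [_]1111
At halt the head is at cell -2.

-2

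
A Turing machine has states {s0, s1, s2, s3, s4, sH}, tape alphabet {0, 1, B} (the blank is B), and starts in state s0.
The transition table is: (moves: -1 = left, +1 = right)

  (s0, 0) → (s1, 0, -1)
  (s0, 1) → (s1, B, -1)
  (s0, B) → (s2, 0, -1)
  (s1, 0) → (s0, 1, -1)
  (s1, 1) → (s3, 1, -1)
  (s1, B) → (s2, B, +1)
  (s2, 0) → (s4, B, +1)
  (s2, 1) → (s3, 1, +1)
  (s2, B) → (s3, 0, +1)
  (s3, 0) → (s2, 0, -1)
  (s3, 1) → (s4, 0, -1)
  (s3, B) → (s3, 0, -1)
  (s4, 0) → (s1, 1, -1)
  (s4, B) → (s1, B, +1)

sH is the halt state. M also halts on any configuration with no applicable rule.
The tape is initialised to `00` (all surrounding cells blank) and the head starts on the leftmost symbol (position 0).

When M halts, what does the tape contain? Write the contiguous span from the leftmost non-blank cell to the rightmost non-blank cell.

s0 | B[0]0B   read 0 → write 0, move -1, go to s1
s1 | [B]00B   read B → write B, move +1, go to s2
s2 | B[0]0B   read 0 → write B, move +1, go to s4
s4 | BB[0]B   read 0 → write 1, move -1, go to s1
s1 | B[B]1B   read B → write B, move +1, go to s2
s2 | BB[1]B   read 1 → write 1, move +1, go to s3
s3 | BB1[B]   read B → write 0, move -1, go to s3
s3 | BB[1]0   read 1 → write 0, move -1, go to s4
s4 | B[B]00   read B → write B, move +1, go to s1
s1 | BB[0]0   read 0 → write 1, move -1, go to s0
s0 | B[B]10   read B → write 0, move -1, go to s2
s2 | [B]010   read B → write 0, move +1, go to s3
s3 | 0[0]10   read 0 → write 0, move -1, go to s2
s2 | [0]010   read 0 → write B, move +1, go to s4
s4 | B[0]10   read 0 → write 1, move -1, go to s1
s1 | [B]110   read B → write B, move +1, go to s2
s2 | B[1]10   read 1 → write 1, move +1, go to s3
s3 | B1[1]0   read 1 → write 0, move -1, go to s4
s4 | B[1]00
The non-blank tape span at halt is 100.

100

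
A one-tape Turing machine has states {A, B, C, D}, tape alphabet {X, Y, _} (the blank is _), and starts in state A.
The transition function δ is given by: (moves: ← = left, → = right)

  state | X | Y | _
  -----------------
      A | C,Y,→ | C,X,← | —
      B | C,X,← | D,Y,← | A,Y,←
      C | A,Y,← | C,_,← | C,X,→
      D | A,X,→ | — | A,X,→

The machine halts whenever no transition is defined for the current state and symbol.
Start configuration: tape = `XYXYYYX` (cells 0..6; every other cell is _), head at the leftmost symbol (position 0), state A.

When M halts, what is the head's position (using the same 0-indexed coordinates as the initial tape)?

A | ___[X]YXYYYX   read X → write Y, move →, go to C
C | ___Y[Y]XYYYX   read Y → write _, move ←, go to C
C | ___[Y]_XYYYX   read Y → write _, move ←, go to C
C | __[_]__XYYYX   read _ → write X, move →, go to C
C | __X[_]_XYYYX   read _ → write X, move →, go to C
C | __XX[_]XYYYX   read _ → write X, move →, go to C
C | __XXX[X]YYYX   read X → write Y, move ←, go to A
A | __XX[X]YYYYX   read X → write Y, move →, go to C
C | __XXY[Y]YYYX   read Y → write _, move ←, go to C
C | __XX[Y]_YYYX   read Y → write _, move ←, go to C
C | __X[X]__YYYX   read X → write Y, move ←, go to A
A | __[X]Y__YYYX   read X → write Y, move →, go to C
C | __Y[Y]__YYYX   read Y → write _, move ←, go to C
C | __[Y]___YYYX   read Y → write _, move ←, go to C
C | _[_]____YYYX   read _ → write X, move →, go to C
C | _X[_]___YYYX   read _ → write X, move →, go to C
C | _XX[_]__YYYX   read _ → write X, move →, go to C
C | _XXX[_]_YYYX   read _ → write X, move →, go to C
C | _XXXX[_]YYYX   read _ → write X, move →, go to C
C | _XXXXX[Y]YYX   read Y → write _, move ←, go to C
C | _XXXX[X]_YYX   read X → write Y, move ←, go to A
A | _XXX[X]Y_YYX   read X → write Y, move →, go to C
C | _XXXY[Y]_YYX   read Y → write _, move ←, go to C
C | _XXX[Y]__YYX   read Y → write _, move ←, go to C
C | _XX[X]___YYX   read X → write Y, move ←, go to A
A | _X[X]Y___YYX   read X → write Y, move →, go to C
C | _XY[Y]___YYX   read Y → write _, move ←, go to C
C | _X[Y]____YYX   read Y → write _, move ←, go to C
C | _[X]_____YYX   read X → write Y, move ←, go to A
A | [_]Y_____YYX
At halt the head is at cell -3.

-3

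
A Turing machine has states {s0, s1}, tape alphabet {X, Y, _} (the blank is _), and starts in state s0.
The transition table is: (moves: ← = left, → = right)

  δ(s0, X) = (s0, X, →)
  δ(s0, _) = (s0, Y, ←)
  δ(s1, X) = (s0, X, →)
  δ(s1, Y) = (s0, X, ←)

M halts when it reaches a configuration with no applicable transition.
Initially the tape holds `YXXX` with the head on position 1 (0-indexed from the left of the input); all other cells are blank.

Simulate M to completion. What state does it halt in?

s0

s0 | Y[X]XX_   read X → write X, move →, go to s0
s0 | YX[X]X_   read X → write X, move →, go to s0
s0 | YXX[X]_   read X → write X, move →, go to s0
s0 | YXXX[_]   read _ → write Y, move ←, go to s0
s0 | YXX[X]Y   read X → write X, move →, go to s0
s0 | YXXX[Y]
No transition is defined for (s0, Y); M halts in state s0.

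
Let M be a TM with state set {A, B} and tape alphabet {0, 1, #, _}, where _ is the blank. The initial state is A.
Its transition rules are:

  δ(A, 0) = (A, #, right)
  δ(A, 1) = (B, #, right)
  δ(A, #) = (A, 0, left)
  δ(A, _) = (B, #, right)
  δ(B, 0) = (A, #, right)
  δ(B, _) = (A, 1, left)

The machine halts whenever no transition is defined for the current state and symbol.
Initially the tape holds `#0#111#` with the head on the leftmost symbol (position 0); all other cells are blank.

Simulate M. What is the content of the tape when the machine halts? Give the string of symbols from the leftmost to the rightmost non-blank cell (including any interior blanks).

A | __[#]0#111#   read # → write 0, move left, go to A
A | _[_]00#111#   read _ → write #, move right, go to B
B | _#[0]0#111#   read 0 → write #, move right, go to A
A | _##[0]#111#   read 0 → write #, move right, go to A
A | _###[#]111#   read # → write 0, move left, go to A
A | _##[#]0111#   read # → write 0, move left, go to A
A | _#[#]00111#   read # → write 0, move left, go to A
A | _[#]000111#   read # → write 0, move left, go to A
A | [_]0000111#   read _ → write #, move right, go to B
B | #[0]000111#   read 0 → write #, move right, go to A
A | ##[0]00111#   read 0 → write #, move right, go to A
A | ###[0]0111#   read 0 → write #, move right, go to A
A | ####[0]111#   read 0 → write #, move right, go to A
A | #####[1]11#   read 1 → write #, move right, go to B
B | ######[1]1#
The non-blank tape span at halt is ######11#.

######11#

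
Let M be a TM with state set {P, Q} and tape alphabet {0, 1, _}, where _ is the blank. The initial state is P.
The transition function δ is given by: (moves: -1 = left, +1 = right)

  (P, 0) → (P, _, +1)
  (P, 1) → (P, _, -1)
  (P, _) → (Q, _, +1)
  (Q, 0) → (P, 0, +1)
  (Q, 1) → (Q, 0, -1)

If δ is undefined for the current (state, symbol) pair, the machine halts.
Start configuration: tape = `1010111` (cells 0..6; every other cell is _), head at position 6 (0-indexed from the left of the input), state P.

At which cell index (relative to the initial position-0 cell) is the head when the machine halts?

5

P | 101011[1]   read 1 → write _, move -1, go to P
P | 10101[1]_   read 1 → write _, move -1, go to P
P | 1010[1]__   read 1 → write _, move -1, go to P
P | 101[0]___   read 0 → write _, move +1, go to P
P | 101_[_]__   read _ → write _, move +1, go to Q
Q | 101__[_]_
At halt the head is at cell 5.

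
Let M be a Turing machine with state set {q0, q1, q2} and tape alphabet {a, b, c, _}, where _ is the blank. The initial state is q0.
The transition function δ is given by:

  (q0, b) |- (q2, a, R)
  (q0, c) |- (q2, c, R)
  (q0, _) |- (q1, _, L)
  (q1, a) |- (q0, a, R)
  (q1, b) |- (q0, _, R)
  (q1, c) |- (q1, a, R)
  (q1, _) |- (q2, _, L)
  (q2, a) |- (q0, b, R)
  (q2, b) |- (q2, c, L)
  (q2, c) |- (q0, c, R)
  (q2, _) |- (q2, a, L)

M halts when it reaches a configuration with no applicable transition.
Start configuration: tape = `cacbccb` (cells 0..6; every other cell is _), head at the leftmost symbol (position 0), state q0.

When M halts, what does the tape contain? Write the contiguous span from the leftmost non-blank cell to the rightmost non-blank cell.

cbccccca

state=q0 head=0 tape=[c]acbccb_   (q0,c)→(q2,c,R)
state=q2 head=1 tape=c[a]cbccb_   (q2,a)→(q0,b,R)
state=q0 head=2 tape=cb[c]bccb_   (q0,c)→(q2,c,R)
state=q2 head=3 tape=cbc[b]ccb_   (q2,b)→(q2,c,L)
state=q2 head=2 tape=cb[c]cccb_   (q2,c)→(q0,c,R)
state=q0 head=3 tape=cbc[c]ccb_   (q0,c)→(q2,c,R)
state=q2 head=4 tape=cbcc[c]cb_   (q2,c)→(q0,c,R)
state=q0 head=5 tape=cbccc[c]b_   (q0,c)→(q2,c,R)
state=q2 head=6 tape=cbcccc[b]_   (q2,b)→(q2,c,L)
state=q2 head=5 tape=cbccc[c]c_   (q2,c)→(q0,c,R)
state=q0 head=6 tape=cbcccc[c]_   (q0,c)→(q2,c,R)
state=q2 head=7 tape=cbccccc[_]   (q2,_)→(q2,a,L)
state=q2 head=6 tape=cbcccc[c]a   (q2,c)→(q0,c,R)
state=q0 head=7 tape=cbccccc[a]
The non-blank tape span at halt is cbccccca.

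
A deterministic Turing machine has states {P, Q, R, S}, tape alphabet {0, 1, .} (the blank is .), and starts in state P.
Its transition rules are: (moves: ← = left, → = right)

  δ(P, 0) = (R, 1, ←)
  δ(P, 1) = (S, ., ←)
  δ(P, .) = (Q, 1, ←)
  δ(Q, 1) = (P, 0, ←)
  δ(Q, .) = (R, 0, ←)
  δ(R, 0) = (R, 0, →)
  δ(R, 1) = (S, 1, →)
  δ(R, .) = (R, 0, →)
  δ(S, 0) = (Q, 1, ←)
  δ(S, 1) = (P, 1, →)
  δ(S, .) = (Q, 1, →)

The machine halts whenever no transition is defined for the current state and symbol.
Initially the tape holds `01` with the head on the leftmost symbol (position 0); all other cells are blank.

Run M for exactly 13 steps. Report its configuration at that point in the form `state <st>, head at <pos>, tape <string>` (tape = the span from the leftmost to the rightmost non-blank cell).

state Q, head at 1, tape 001101

P | ...[0]1.   read 0 → write 1, move ←, go to R
R | ..[.]11.   read . → write 0, move →, go to R
R | ..0[1]1.   read 1 → write 1, move →, go to S
S | ..01[1].   read 1 → write 1, move →, go to P
P | ..011[.]   read . → write 1, move ←, go to Q
Q | ..01[1]1   read 1 → write 0, move ←, go to P
P | ..0[1]01   read 1 → write ., move ←, go to S
S | ..[0].01   read 0 → write 1, move ←, go to Q
Q | .[.]1.01   read . → write 0, move ←, go to R
R | [.]01.01   read . → write 0, move →, go to R
R | 0[0]1.01   read 0 → write 0, move →, go to R
R | 00[1].01   read 1 → write 1, move →, go to S
S | 001[.]01   read . → write 1, move →, go to Q
Q | 0011[0]1
After 13 steps: state Q, head at 1, tape 001101.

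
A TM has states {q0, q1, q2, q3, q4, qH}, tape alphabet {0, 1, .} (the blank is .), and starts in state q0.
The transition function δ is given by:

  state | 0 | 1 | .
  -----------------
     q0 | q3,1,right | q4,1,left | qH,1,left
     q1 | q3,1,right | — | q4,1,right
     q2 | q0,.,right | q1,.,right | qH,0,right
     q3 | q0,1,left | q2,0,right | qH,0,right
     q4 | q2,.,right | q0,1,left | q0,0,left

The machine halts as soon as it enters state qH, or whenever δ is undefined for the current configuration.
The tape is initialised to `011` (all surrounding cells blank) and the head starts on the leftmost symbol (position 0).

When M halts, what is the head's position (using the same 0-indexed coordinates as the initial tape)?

-2

q0 | ..[0]11..   read 0 → write 1, move right, go to q3
q3 | ..1[1]1..   read 1 → write 0, move right, go to q2
q2 | ..10[1]..   read 1 → write ., move right, go to q1
q1 | ..10.[.].   read . → write 1, move right, go to q4
q4 | ..10.1[.]   read . → write 0, move left, go to q0
q0 | ..10.[1]0   read 1 → write 1, move left, go to q4
q4 | ..10[.]10   read . → write 0, move left, go to q0
q0 | ..1[0]010   read 0 → write 1, move right, go to q3
q3 | ..11[0]10   read 0 → write 1, move left, go to q0
q0 | ..1[1]110   read 1 → write 1, move left, go to q4
q4 | ..[1]1110   read 1 → write 1, move left, go to q0
q0 | .[.]11110   read . → write 1, move left, go to qH
qH | [.]111110
At halt the head is at cell -2.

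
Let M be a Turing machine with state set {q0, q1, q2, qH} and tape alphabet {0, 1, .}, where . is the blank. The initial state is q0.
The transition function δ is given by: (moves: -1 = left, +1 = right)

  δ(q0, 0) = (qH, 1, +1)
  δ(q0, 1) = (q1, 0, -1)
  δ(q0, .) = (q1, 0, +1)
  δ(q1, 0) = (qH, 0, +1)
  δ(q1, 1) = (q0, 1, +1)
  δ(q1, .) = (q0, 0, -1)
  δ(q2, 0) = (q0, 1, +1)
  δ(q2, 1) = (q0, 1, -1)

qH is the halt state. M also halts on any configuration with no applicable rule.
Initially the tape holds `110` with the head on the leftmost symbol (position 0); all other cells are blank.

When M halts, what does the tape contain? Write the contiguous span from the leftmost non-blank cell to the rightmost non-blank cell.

00010

q0 | ..[1]10   read 1 → write 0, move -1, go to q1
q1 | .[.]010   read . → write 0, move -1, go to q0
q0 | [.]0010   read . → write 0, move +1, go to q1
q1 | 0[0]010   read 0 → write 0, move +1, go to qH
qH | 00[0]10
The non-blank tape span at halt is 00010.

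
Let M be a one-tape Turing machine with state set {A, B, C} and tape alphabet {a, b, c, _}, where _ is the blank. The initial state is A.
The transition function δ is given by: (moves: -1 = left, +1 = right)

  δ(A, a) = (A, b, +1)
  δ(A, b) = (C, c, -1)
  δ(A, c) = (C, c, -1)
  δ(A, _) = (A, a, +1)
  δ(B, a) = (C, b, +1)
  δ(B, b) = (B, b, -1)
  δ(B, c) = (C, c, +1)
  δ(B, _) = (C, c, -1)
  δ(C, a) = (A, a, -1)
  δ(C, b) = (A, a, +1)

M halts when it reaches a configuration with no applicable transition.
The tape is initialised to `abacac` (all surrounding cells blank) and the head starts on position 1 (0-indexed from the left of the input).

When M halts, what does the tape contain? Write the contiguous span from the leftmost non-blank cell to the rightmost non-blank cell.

cacacac

state=A head=1 tape=__a[b]acac   (A,b)→(C,c,-1)
state=C head=0 tape=__[a]cacac   (C,a)→(A,a,-1)
state=A head=-1 tape=_[_]acacac   (A,_)→(A,a,+1)
state=A head=0 tape=_a[a]cacac   (A,a)→(A,b,+1)
state=A head=1 tape=_ab[c]acac   (A,c)→(C,c,-1)
state=C head=0 tape=_a[b]cacac   (C,b)→(A,a,+1)
state=A head=1 tape=_aa[c]acac   (A,c)→(C,c,-1)
state=C head=0 tape=_a[a]cacac   (C,a)→(A,a,-1)
state=A head=-1 tape=_[a]acacac   (A,a)→(A,b,+1)
state=A head=0 tape=_b[a]cacac   (A,a)→(A,b,+1)
state=A head=1 tape=_bb[c]acac   (A,c)→(C,c,-1)
state=C head=0 tape=_b[b]cacac   (C,b)→(A,a,+1)
state=A head=1 tape=_ba[c]acac   (A,c)→(C,c,-1)
state=C head=0 tape=_b[a]cacac   (C,a)→(A,a,-1)
state=A head=-1 tape=_[b]acacac   (A,b)→(C,c,-1)
state=C head=-2 tape=[_]cacacac
The non-blank tape span at halt is cacacac.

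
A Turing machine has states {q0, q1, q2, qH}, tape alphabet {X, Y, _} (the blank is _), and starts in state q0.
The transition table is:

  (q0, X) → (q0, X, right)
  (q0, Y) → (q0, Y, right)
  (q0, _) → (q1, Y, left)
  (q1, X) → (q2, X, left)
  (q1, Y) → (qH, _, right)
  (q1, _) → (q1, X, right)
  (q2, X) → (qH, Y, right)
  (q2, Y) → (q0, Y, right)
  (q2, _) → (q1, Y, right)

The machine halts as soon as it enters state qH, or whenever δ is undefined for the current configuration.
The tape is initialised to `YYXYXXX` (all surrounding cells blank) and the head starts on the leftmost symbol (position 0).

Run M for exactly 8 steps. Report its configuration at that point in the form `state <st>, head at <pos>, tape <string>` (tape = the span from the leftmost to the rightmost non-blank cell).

state=q0 head=0 tape=[Y]YXYXXX_   (q0,Y)→(q0,Y,right)
state=q0 head=1 tape=Y[Y]XYXXX_   (q0,Y)→(q0,Y,right)
state=q0 head=2 tape=YY[X]YXXX_   (q0,X)→(q0,X,right)
state=q0 head=3 tape=YYX[Y]XXX_   (q0,Y)→(q0,Y,right)
state=q0 head=4 tape=YYXY[X]XX_   (q0,X)→(q0,X,right)
state=q0 head=5 tape=YYXYX[X]X_   (q0,X)→(q0,X,right)
state=q0 head=6 tape=YYXYXX[X]_   (q0,X)→(q0,X,right)
state=q0 head=7 tape=YYXYXXX[_]   (q0,_)→(q1,Y,left)
state=q1 head=6 tape=YYXYXX[X]Y
After 8 steps: state q1, head at 6, tape YYXYXXXY.

state q1, head at 6, tape YYXYXXXY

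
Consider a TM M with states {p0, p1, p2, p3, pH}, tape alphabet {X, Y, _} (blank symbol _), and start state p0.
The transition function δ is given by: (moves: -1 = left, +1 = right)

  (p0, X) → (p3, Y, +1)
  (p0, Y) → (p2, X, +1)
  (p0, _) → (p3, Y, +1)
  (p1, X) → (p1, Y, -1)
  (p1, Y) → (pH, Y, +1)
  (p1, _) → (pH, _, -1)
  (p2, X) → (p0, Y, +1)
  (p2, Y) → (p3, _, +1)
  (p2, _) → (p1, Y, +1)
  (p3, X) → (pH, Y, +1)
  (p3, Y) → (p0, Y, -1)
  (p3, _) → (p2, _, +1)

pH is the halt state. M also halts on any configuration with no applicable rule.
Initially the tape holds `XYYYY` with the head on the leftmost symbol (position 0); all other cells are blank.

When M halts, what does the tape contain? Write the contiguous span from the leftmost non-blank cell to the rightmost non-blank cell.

XXXX__Y

state=p0 head=0 tape=[X]YYYY___   (p0,X)→(p3,Y,+1)
state=p3 head=1 tape=Y[Y]YYY___   (p3,Y)→(p0,Y,-1)
state=p0 head=0 tape=[Y]YYYY___   (p0,Y)→(p2,X,+1)
state=p2 head=1 tape=X[Y]YYY___   (p2,Y)→(p3,_,+1)
state=p3 head=2 tape=X_[Y]YY___   (p3,Y)→(p0,Y,-1)
state=p0 head=1 tape=X[_]YYY___   (p0,_)→(p3,Y,+1)
state=p3 head=2 tape=XY[Y]YY___   (p3,Y)→(p0,Y,-1)
state=p0 head=1 tape=X[Y]YYY___   (p0,Y)→(p2,X,+1)
state=p2 head=2 tape=XX[Y]YY___   (p2,Y)→(p3,_,+1)
state=p3 head=3 tape=XX_[Y]Y___   (p3,Y)→(p0,Y,-1)
state=p0 head=2 tape=XX[_]YY___   (p0,_)→(p3,Y,+1)
state=p3 head=3 tape=XXY[Y]Y___   (p3,Y)→(p0,Y,-1)
state=p0 head=2 tape=XX[Y]YY___   (p0,Y)→(p2,X,+1)
state=p2 head=3 tape=XXX[Y]Y___   (p2,Y)→(p3,_,+1)
state=p3 head=4 tape=XXX_[Y]___   (p3,Y)→(p0,Y,-1)
state=p0 head=3 tape=XXX[_]Y___   (p0,_)→(p3,Y,+1)
state=p3 head=4 tape=XXXY[Y]___   (p3,Y)→(p0,Y,-1)
state=p0 head=3 tape=XXX[Y]Y___   (p0,Y)→(p2,X,+1)
state=p2 head=4 tape=XXXX[Y]___   (p2,Y)→(p3,_,+1)
state=p3 head=5 tape=XXXX_[_]__   (p3,_)→(p2,_,+1)
state=p2 head=6 tape=XXXX__[_]_   (p2,_)→(p1,Y,+1)
state=p1 head=7 tape=XXXX__Y[_]   (p1,_)→(pH,_,-1)
state=pH head=6 tape=XXXX__[Y]_
The non-blank tape span at halt is XXXX__Y.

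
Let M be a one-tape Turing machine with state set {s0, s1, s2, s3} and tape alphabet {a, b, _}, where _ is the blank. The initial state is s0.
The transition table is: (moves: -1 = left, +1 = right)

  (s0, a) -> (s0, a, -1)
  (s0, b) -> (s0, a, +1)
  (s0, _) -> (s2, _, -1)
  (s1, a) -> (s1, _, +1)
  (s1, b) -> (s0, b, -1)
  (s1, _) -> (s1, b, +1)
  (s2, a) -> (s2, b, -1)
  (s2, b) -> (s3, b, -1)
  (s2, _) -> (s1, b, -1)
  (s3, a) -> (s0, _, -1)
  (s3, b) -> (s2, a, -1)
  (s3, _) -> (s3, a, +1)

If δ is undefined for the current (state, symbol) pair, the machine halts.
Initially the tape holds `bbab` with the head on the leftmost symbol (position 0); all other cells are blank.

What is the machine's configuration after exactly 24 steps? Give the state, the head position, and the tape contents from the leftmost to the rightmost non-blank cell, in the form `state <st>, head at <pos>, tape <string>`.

state s2, head at -4, tape aabb_aaab

s0 | _____[b]bab   read b → write a, move +1, go to s0
s0 | _____a[b]ab   read b → write a, move +1, go to s0
s0 | _____aa[a]b   read a → write a, move -1, go to s0
s0 | _____a[a]ab   read a → write a, move -1, go to s0
s0 | _____[a]aab   read a → write a, move -1, go to s0
s0 | ____[_]aaab   read _ → write _, move -1, go to s2
s2 | ___[_]_aaab   read _ → write b, move -1, go to s1
s1 | __[_]b_aaab   read _ → write b, move +1, go to s1
s1 | __b[b]_aaab   read b → write b, move -1, go to s0
s0 | __[b]b_aaab   read b → write a, move +1, go to s0
s0 | __a[b]_aaab   read b → write a, move +1, go to s0
s0 | __aa[_]aaab   read _ → write _, move -1, go to s2
s2 | __a[a]_aaab   read a → write b, move -1, go to s2
s2 | __[a]b_aaab   read a → write b, move -1, go to s2
s2 | _[_]bb_aaab   read _ → write b, move -1, go to s1
s1 | [_]bbb_aaab   read _ → write b, move +1, go to s1
s1 | b[b]bb_aaab   read b → write b, move -1, go to s0
s0 | [b]bbb_aaab   read b → write a, move +1, go to s0
s0 | a[b]bb_aaab   read b → write a, move +1, go to s0
s0 | aa[b]b_aaab   read b → write a, move +1, go to s0
s0 | aaa[b]_aaab   read b → write a, move +1, go to s0
s0 | aaaa[_]aaab   read _ → write _, move -1, go to s2
s2 | aaa[a]_aaab   read a → write b, move -1, go to s2
s2 | aa[a]b_aaab   read a → write b, move -1, go to s2
s2 | a[a]bb_aaab
After 24 steps: state s2, head at -4, tape aabb_aaab.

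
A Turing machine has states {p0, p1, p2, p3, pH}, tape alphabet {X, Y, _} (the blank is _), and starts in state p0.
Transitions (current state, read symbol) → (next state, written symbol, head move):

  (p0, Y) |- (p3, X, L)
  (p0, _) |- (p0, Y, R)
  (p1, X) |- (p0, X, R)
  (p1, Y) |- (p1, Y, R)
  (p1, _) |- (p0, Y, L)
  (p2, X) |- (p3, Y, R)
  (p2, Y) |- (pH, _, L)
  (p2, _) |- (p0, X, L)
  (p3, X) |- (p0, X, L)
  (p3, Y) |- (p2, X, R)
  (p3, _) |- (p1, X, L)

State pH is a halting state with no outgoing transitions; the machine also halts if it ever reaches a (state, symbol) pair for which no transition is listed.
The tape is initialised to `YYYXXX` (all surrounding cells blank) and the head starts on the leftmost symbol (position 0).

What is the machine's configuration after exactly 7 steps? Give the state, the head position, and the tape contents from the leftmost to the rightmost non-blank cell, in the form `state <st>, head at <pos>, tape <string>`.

state p3, head at -1, tape XYXXYYXXX

p0 | ___[Y]YYXXX   read Y → write X, move L, go to p3
p3 | __[_]XYYXXX   read _ → write X, move L, go to p1
p1 | _[_]XXYYXXX   read _ → write Y, move L, go to p0
p0 | [_]YXXYYXXX   read _ → write Y, move R, go to p0
p0 | Y[Y]XXYYXXX   read Y → write X, move L, go to p3
p3 | [Y]XXXYYXXX   read Y → write X, move R, go to p2
p2 | X[X]XXYYXXX   read X → write Y, move R, go to p3
p3 | XY[X]XYYXXX
After 7 steps: state p3, head at -1, tape XYXXYYXXX.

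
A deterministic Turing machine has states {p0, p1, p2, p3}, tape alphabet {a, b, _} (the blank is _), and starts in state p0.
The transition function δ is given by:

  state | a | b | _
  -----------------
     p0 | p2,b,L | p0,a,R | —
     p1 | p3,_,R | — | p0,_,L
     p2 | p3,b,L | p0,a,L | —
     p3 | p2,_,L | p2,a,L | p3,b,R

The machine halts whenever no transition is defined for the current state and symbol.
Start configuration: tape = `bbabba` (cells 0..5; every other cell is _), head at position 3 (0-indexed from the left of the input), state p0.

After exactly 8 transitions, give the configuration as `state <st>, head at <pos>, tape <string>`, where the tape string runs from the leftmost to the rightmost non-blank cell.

state p0, head at -1, tape aab_bb

state=p0 head=3 tape=_bba[b]ba   (p0,b)→(p0,a,R)
state=p0 head=4 tape=_bbaa[b]a   (p0,b)→(p0,a,R)
state=p0 head=5 tape=_bbaaa[a]   (p0,a)→(p2,b,L)
state=p2 head=4 tape=_bbaa[a]b   (p2,a)→(p3,b,L)
state=p3 head=3 tape=_bba[a]bb   (p3,a)→(p2,_,L)
state=p2 head=2 tape=_bb[a]_bb   (p2,a)→(p3,b,L)
state=p3 head=1 tape=_b[b]b_bb   (p3,b)→(p2,a,L)
state=p2 head=0 tape=_[b]ab_bb   (p2,b)→(p0,a,L)
state=p0 head=-1 tape=[_]aab_bb
After 8 steps: state p0, head at -1, tape aab_bb.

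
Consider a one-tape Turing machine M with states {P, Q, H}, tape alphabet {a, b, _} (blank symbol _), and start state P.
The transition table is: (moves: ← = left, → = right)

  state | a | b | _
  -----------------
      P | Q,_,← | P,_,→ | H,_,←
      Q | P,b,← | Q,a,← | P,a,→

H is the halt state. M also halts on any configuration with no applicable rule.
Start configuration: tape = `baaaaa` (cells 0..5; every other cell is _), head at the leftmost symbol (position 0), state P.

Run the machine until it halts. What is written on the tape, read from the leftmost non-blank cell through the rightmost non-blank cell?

a_aaaa

P | [b]aaaaa   read b → write _, move →, go to P
P | _[a]aaaa   read a → write _, move ←, go to Q
Q | [_]_aaaa   read _ → write a, move →, go to P
P | a[_]aaaa   read _ → write _, move ←, go to H
H | [a]_aaaa
The non-blank tape span at halt is a_aaaa.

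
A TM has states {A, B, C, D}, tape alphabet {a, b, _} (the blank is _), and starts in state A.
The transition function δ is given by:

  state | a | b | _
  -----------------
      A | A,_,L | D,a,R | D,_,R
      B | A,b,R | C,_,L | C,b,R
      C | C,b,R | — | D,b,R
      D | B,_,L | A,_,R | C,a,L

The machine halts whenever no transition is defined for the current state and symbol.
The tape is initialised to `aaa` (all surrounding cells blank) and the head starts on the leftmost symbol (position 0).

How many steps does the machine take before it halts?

8

state=A head=0 tape=__[a]aa   (A,a)→(A,_,L)
state=A head=-1 tape=_[_]_aa   (A,_)→(D,_,R)
state=D head=0 tape=__[_]aa   (D,_)→(C,a,L)
state=C head=-1 tape=_[_]aaa   (C,_)→(D,b,R)
state=D head=0 tape=_b[a]aa   (D,a)→(B,_,L)
state=B head=-1 tape=_[b]_aa   (B,b)→(C,_,L)
state=C head=-2 tape=[_]__aa   (C,_)→(D,b,R)
state=D head=-1 tape=b[_]_aa   (D,_)→(C,a,L)
state=C head=-2 tape=[b]a_aa
M halts after 8 transitions.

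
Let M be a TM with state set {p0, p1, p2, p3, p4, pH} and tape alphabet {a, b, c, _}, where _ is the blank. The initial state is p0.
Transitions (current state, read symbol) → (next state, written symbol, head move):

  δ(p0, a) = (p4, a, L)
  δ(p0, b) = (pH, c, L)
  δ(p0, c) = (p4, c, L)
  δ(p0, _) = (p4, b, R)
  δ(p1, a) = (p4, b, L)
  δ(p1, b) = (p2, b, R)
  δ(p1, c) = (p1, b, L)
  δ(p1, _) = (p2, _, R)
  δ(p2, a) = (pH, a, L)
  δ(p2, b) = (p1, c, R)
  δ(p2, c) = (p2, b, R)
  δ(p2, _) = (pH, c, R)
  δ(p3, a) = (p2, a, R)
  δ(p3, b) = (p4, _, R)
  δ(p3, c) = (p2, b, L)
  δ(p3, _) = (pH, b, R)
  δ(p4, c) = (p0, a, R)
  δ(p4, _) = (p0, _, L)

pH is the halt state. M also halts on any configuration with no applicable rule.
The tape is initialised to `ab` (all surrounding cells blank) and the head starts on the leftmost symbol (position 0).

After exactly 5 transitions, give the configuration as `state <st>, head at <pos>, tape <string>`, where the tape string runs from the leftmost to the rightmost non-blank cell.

state pH, head at -3, tape c_ab

p0 | ___[a]b   read a → write a, move L, go to p4
p4 | __[_]ab   read _ → write _, move L, go to p0
p0 | _[_]_ab   read _ → write b, move R, go to p4
p4 | _b[_]ab   read _ → write _, move L, go to p0
p0 | _[b]_ab   read b → write c, move L, go to pH
pH | [_]c_ab
After 5 steps: state pH, head at -3, tape c_ab.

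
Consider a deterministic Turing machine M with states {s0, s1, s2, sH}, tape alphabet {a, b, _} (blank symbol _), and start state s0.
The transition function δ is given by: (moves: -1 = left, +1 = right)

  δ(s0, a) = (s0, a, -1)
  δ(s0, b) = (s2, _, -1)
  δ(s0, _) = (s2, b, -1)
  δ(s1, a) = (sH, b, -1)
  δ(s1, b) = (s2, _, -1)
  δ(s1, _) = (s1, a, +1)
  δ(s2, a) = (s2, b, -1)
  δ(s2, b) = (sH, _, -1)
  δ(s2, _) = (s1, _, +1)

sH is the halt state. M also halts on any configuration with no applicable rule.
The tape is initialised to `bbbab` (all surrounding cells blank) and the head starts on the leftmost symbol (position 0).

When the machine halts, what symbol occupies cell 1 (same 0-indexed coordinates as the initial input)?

s0 | _[b]bbab   read b → write _, move -1, go to s2
s2 | [_]_bbab   read _ → write _, move +1, go to s1
s1 | _[_]bbab   read _ → write a, move +1, go to s1
s1 | _a[b]bab   read b → write _, move -1, go to s2
s2 | _[a]_bab   read a → write b, move -1, go to s2
s2 | [_]b_bab   read _ → write _, move +1, go to s1
s1 | _[b]_bab   read b → write _, move -1, go to s2
s2 | [_]__bab   read _ → write _, move +1, go to s1
s1 | _[_]_bab   read _ → write a, move +1, go to s1
s1 | _a[_]bab   read _ → write a, move +1, go to s1
s1 | _aa[b]ab   read b → write _, move -1, go to s2
s2 | _a[a]_ab   read a → write b, move -1, go to s2
s2 | _[a]b_ab   read a → write b, move -1, go to s2
s2 | [_]bb_ab   read _ → write _, move +1, go to s1
s1 | _[b]b_ab   read b → write _, move -1, go to s2
s2 | [_]_b_ab   read _ → write _, move +1, go to s1
s1 | _[_]b_ab   read _ → write a, move +1, go to s1
s1 | _a[b]_ab   read b → write _, move -1, go to s2
s2 | _[a]__ab   read a → write b, move -1, go to s2
s2 | [_]b__ab   read _ → write _, move +1, go to s1
s1 | _[b]__ab   read b → write _, move -1, go to s2
s2 | [_]___ab   read _ → write _, move +1, go to s1
s1 | _[_]__ab   read _ → write a, move +1, go to s1
s1 | _a[_]_ab   read _ → write a, move +1, go to s1
s1 | _aa[_]ab   read _ → write a, move +1, go to s1
s1 | _aaa[a]b   read a → write b, move -1, go to sH
sH | _aa[a]bb
Cell 1 holds a when M halts.

a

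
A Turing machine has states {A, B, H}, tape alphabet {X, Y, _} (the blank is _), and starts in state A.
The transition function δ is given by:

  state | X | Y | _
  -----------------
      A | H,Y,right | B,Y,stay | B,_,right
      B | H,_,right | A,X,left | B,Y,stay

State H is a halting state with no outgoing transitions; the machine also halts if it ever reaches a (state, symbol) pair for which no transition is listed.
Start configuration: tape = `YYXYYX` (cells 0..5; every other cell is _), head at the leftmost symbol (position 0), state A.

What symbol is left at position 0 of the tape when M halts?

A | _[Y]YXYYX   read Y → write Y, move stay, go to B
B | _[Y]YXYYX   read Y → write X, move left, go to A
A | [_]XYXYYX   read _ → write _, move right, go to B
B | _[X]YXYYX   read X → write _, move right, go to H
H | __[Y]XYYX
Cell 0 holds _ when M halts.

_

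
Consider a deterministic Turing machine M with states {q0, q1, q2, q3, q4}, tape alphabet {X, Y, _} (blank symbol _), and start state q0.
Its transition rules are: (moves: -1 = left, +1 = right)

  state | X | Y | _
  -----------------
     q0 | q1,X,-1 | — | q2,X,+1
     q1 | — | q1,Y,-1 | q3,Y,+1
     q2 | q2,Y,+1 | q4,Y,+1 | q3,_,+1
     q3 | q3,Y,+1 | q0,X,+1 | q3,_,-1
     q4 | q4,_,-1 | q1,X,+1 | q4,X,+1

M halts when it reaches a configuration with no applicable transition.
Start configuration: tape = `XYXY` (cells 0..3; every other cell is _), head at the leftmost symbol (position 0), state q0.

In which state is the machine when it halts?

state=q0 head=0 tape=_[X]YXY   (q0,X)→(q1,X,-1)
state=q1 head=-1 tape=[_]XYXY   (q1,_)→(q3,Y,+1)
state=q3 head=0 tape=Y[X]YXY   (q3,X)→(q3,Y,+1)
state=q3 head=1 tape=YY[Y]XY   (q3,Y)→(q0,X,+1)
state=q0 head=2 tape=YYX[X]Y   (q0,X)→(q1,X,-1)
state=q1 head=1 tape=YY[X]XY
No transition is defined for (q1, X); M halts in state q1.

q1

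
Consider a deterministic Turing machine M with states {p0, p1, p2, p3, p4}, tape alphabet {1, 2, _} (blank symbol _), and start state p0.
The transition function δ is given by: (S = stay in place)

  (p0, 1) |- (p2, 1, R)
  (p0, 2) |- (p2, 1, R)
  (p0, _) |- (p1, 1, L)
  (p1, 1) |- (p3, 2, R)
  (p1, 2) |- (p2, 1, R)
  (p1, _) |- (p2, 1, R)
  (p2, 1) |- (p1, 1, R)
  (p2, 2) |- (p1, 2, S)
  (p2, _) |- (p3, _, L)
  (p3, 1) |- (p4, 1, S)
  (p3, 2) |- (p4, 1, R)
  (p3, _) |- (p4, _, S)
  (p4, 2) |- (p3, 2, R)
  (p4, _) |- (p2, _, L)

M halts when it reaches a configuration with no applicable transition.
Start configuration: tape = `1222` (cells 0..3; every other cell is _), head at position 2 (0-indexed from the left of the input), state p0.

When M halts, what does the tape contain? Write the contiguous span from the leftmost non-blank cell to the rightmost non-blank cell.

p0 | 12[2]2_   read 2 → write 1, move R, go to p2
p2 | 121[2]_   read 2 → write 2, move S, go to p1
p1 | 121[2]_   read 2 → write 1, move R, go to p2
p2 | 1211[_]   read _ → write _, move L, go to p3
p3 | 121[1]_   read 1 → write 1, move S, go to p4
p4 | 121[1]_
The non-blank tape span at halt is 1211.

1211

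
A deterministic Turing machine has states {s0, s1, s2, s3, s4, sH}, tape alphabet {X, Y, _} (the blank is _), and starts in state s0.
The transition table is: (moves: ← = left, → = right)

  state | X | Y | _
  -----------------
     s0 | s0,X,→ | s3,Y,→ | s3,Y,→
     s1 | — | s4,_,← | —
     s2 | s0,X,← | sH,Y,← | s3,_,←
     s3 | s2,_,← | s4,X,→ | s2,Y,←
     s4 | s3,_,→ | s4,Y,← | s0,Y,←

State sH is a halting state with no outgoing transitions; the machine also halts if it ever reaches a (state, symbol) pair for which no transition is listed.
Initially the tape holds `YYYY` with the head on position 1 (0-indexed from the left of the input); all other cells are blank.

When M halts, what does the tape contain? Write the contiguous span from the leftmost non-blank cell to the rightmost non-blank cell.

state=s0 head=1 tape=Y[Y]YY__   (s0,Y)→(s3,Y,→)
state=s3 head=2 tape=YY[Y]Y__   (s3,Y)→(s4,X,→)
state=s4 head=3 tape=YYX[Y]__   (s4,Y)→(s4,Y,←)
state=s4 head=2 tape=YY[X]Y__   (s4,X)→(s3,_,→)
state=s3 head=3 tape=YY_[Y]__   (s3,Y)→(s4,X,→)
state=s4 head=4 tape=YY_X[_]_   (s4,_)→(s0,Y,←)
state=s0 head=3 tape=YY_[X]Y_   (s0,X)→(s0,X,→)
state=s0 head=4 tape=YY_X[Y]_   (s0,Y)→(s3,Y,→)
state=s3 head=5 tape=YY_XY[_]   (s3,_)→(s2,Y,←)
state=s2 head=4 tape=YY_X[Y]Y   (s2,Y)→(sH,Y,←)
state=sH head=3 tape=YY_[X]YY
The non-blank tape span at halt is YY_XYY.

YY_XYY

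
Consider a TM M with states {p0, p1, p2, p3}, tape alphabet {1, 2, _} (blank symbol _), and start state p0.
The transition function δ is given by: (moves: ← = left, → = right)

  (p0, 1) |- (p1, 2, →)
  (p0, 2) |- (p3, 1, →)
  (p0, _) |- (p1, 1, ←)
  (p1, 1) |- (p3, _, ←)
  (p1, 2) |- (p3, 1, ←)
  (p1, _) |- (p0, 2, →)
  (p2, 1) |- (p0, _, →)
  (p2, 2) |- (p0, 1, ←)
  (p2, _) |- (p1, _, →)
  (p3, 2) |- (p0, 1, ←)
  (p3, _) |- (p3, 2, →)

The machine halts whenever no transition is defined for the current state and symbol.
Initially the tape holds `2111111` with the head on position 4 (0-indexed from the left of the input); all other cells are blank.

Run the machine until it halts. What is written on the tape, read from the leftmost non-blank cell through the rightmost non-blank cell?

11____1

state=p0 head=4 tape=2111[1]11   (p0,1)→(p1,2,→)
state=p1 head=5 tape=21112[1]1   (p1,1)→(p3,_,←)
state=p3 head=4 tape=2111[2]_1   (p3,2)→(p0,1,←)
state=p0 head=3 tape=211[1]1_1   (p0,1)→(p1,2,→)
state=p1 head=4 tape=2112[1]_1   (p1,1)→(p3,_,←)
state=p3 head=3 tape=211[2]__1   (p3,2)→(p0,1,←)
state=p0 head=2 tape=21[1]1__1   (p0,1)→(p1,2,→)
state=p1 head=3 tape=212[1]__1   (p1,1)→(p3,_,←)
state=p3 head=2 tape=21[2]___1   (p3,2)→(p0,1,←)
state=p0 head=1 tape=2[1]1___1   (p0,1)→(p1,2,→)
state=p1 head=2 tape=22[1]___1   (p1,1)→(p3,_,←)
state=p3 head=1 tape=2[2]____1   (p3,2)→(p0,1,←)
state=p0 head=0 tape=[2]1____1   (p0,2)→(p3,1,→)
state=p3 head=1 tape=1[1]____1
The non-blank tape span at halt is 11____1.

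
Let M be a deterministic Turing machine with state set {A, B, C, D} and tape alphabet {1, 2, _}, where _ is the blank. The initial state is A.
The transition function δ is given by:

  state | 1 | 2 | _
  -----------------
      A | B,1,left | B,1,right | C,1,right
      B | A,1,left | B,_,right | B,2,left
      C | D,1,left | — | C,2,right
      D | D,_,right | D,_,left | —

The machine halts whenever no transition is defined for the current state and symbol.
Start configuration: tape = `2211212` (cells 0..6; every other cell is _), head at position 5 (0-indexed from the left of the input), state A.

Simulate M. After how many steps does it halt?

state=A head=5 tape=22112[1]2   (A,1)→(B,1,left)
state=B head=4 tape=2211[2]12   (B,2)→(B,_,right)
state=B head=5 tape=2211_[1]2   (B,1)→(A,1,left)
state=A head=4 tape=2211[_]12   (A,_)→(C,1,right)
state=C head=5 tape=22111[1]2   (C,1)→(D,1,left)
state=D head=4 tape=2211[1]12   (D,1)→(D,_,right)
state=D head=5 tape=2211_[1]2   (D,1)→(D,_,right)
state=D head=6 tape=2211__[2]   (D,2)→(D,_,left)
state=D head=5 tape=2211_[_]_
M halts after 8 transitions.

8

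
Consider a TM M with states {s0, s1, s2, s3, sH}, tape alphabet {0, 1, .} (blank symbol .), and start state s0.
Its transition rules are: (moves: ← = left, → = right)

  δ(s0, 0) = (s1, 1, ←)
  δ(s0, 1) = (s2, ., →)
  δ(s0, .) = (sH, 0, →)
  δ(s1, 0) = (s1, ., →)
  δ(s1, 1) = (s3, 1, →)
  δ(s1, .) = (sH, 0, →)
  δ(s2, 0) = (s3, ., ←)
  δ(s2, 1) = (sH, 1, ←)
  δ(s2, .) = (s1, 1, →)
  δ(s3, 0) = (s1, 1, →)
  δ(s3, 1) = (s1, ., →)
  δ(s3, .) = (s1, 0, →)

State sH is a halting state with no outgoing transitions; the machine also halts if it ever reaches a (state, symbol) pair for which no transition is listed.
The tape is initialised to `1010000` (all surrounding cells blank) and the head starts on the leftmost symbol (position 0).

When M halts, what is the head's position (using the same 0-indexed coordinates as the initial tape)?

2

state=s0 head=0 tape=[1]010000   (s0,1)→(s2,.,→)
state=s2 head=1 tape=.[0]10000   (s2,0)→(s3,.,←)
state=s3 head=0 tape=[.].10000   (s3,.)→(s1,0,→)
state=s1 head=1 tape=0[.]10000   (s1,.)→(sH,0,→)
state=sH head=2 tape=00[1]0000
At halt the head is at cell 2.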